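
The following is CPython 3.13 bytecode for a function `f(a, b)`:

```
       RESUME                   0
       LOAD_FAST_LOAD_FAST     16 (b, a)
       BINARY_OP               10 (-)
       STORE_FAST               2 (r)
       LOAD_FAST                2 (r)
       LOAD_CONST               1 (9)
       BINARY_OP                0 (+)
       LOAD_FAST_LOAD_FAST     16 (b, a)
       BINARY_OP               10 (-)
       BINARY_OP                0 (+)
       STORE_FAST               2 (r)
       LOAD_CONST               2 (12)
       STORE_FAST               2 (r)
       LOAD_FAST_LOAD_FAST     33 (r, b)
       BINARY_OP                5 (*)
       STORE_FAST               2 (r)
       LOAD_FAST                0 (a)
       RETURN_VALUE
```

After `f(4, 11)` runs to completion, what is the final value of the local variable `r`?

132

LOAD_FAST_LOAD_FAST b,a → push 11,4. Stack: [11, 4]
BINARY_OP - → 11 - 4 = 7. Stack: [7]
STORE_FAST r → r=7. Stack: []
LOAD_FAST r → push 7. Stack: [7]
LOAD_CONST → push 9. Stack: [7, 9]
BINARY_OP + → 7 + 9 = 16. Stack: [16]
LOAD_FAST_LOAD_FAST b,a → push 11,4. Stack: [16, 11, 4]
BINARY_OP - → 11 - 4 = 7. Stack: [16, 7]
BINARY_OP + → 16 + 7 = 23. Stack: [23]
STORE_FAST r → r=23. Stack: []
LOAD_CONST → push 12. Stack: [12]
STORE_FAST r → r=12. Stack: []
LOAD_FAST_LOAD_FAST r,b → push 12,11. Stack: [12, 11]
BINARY_OP * → 12 * 11 = 132. Stack: [132]
STORE_FAST r → r=132. Stack: []
LOAD_FAST a → push 4. Stack: [4]
RETURN_VALUE → return 4.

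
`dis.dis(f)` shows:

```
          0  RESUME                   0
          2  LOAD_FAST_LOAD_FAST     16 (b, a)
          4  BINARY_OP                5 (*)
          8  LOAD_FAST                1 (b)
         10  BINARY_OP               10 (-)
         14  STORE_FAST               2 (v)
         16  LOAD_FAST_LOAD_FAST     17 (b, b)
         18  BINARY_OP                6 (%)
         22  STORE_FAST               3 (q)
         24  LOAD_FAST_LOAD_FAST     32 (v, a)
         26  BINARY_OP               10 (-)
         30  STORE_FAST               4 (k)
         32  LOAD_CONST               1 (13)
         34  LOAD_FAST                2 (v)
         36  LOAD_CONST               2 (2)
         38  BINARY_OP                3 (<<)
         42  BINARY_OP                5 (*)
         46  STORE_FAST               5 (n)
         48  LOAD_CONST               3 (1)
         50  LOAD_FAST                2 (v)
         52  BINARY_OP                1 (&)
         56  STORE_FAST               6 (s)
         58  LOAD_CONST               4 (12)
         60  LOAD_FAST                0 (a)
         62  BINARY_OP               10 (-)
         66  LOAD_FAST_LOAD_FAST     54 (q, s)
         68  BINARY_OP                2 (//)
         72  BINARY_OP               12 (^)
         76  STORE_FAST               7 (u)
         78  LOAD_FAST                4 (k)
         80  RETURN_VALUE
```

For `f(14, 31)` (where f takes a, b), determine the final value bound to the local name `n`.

20956

LOAD_FAST_LOAD_FAST b,a → push 31,14. Stack: [31, 14]
BINARY_OP * → 31 * 14 = 434. Stack: [434]
LOAD_FAST b → push 31. Stack: [434, 31]
BINARY_OP - → 434 - 31 = 403. Stack: [403]
STORE_FAST v → v=403. Stack: []
LOAD_FAST_LOAD_FAST b,b → push 31,31. Stack: [31, 31]
BINARY_OP % → 31 % 31 = 0. Stack: [0]
STORE_FAST q → q=0. Stack: []
LOAD_FAST_LOAD_FAST v,a → push 403,14. Stack: [403, 14]
BINARY_OP - → 403 - 14 = 389. Stack: [389]
STORE_FAST k → k=389. Stack: []
LOAD_CONST → push 13. Stack: [13]
LOAD_FAST v → push 403. Stack: [13, 403]
LOAD_CONST → push 2. Stack: [13, 403, 2]
BINARY_OP << → 403 << 2 = 1612. Stack: [13, 1612]
BINARY_OP * → 13 * 1612 = 20956. Stack: [20956]
STORE_FAST n → n=20956. Stack: []
LOAD_CONST → push 1. Stack: [1]
LOAD_FAST v → push 403. Stack: [1, 403]
BINARY_OP & → 1 & 403 = 1. Stack: [1]
STORE_FAST s → s=1. Stack: []
LOAD_CONST → push 12. Stack: [12]
LOAD_FAST a → push 14. Stack: [12, 14]
BINARY_OP - → 12 - 14 = -2. Stack: [-2]
LOAD_FAST_LOAD_FAST q,s → push 0,1. Stack: [-2, 0, 1]
BINARY_OP // → 0 // 1 = 0. Stack: [-2, 0]
BINARY_OP ^ → -2 ^ 0 = -2. Stack: [-2]
STORE_FAST u → u=-2. Stack: []
LOAD_FAST k → push 389. Stack: [389]
RETURN_VALUE → return 389.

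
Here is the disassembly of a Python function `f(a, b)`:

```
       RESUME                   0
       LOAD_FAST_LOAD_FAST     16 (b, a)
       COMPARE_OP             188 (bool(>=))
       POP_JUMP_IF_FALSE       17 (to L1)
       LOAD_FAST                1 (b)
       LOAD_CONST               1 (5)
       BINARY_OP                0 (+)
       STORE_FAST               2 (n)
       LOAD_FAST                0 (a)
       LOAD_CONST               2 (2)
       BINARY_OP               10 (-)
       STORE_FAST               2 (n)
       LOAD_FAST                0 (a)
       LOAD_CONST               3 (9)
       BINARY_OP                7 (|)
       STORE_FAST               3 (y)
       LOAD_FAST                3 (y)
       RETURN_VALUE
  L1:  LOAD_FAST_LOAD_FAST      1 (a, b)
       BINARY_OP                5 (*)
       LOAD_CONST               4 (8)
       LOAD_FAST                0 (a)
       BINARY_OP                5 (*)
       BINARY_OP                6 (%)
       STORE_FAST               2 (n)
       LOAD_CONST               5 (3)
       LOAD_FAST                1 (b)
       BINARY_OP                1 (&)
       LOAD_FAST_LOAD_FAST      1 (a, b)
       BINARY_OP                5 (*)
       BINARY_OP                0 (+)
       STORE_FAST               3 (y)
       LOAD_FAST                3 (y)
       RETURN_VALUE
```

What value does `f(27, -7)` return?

LOAD_FAST_LOAD_FAST b,a → push -7,27. Stack: [-7, 27]
COMPARE_OP bool(>=) → -7 vs 27 = False. Stack: [False]
POP_JUMP_IF_FALSE → pop False; jump. Stack: []
LOAD_FAST_LOAD_FAST a,b → push 27,-7. Stack: [27, -7]
BINARY_OP * → 27 * -7 = -189. Stack: [-189]
LOAD_CONST → push 8. Stack: [-189, 8]
LOAD_FAST a → push 27. Stack: [-189, 8, 27]
BINARY_OP * → 8 * 27 = 216. Stack: [-189, 216]
BINARY_OP % → -189 % 216 = 27. Stack: [27]
STORE_FAST n → n=27. Stack: []
LOAD_CONST → push 3. Stack: [3]
LOAD_FAST b → push -7. Stack: [3, -7]
BINARY_OP & → 3 & -7 = 1. Stack: [1]
LOAD_FAST_LOAD_FAST a,b → push 27,-7. Stack: [1, 27, -7]
BINARY_OP * → 27 * -7 = -189. Stack: [1, -189]
BINARY_OP + → 1 + -189 = -188. Stack: [-188]
STORE_FAST y → y=-188. Stack: []
LOAD_FAST y → push -188. Stack: [-188]
RETURN_VALUE → return -188.

-188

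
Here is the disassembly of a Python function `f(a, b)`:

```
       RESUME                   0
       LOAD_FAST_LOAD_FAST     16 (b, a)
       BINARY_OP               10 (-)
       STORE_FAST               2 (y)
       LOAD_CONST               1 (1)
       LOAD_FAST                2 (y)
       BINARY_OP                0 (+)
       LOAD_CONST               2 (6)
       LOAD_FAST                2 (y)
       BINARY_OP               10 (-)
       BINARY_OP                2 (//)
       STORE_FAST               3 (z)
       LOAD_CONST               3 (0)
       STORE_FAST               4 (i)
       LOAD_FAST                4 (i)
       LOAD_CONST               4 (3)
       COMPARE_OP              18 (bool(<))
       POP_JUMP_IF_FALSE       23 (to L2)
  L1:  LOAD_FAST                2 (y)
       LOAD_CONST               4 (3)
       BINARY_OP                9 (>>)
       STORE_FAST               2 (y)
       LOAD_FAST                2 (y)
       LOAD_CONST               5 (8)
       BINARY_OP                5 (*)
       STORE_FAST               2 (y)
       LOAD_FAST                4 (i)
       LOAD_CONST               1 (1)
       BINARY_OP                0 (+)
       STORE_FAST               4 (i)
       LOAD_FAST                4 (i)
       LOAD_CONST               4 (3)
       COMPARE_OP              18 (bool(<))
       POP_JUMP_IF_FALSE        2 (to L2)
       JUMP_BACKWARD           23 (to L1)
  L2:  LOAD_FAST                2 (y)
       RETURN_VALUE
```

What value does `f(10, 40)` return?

LOAD_FAST_LOAD_FAST b,a → push 40,10. Stack: [40, 10]
BINARY_OP - → 40 - 10 = 30. Stack: [30]
STORE_FAST y → y=30. Stack: []
LOAD_CONST → push 1. Stack: [1]
LOAD_FAST y → push 30. Stack: [1, 30]
BINARY_OP + → 1 + 30 = 31. Stack: [31]
LOAD_CONST → push 6. Stack: [31, 6]
LOAD_FAST y → push 30. Stack: [31, 6, 30]
BINARY_OP - → 6 - 30 = -24. Stack: [31, -24]
BINARY_OP // → 31 // -24 = -2. Stack: [-2]
STORE_FAST z → z=-2. Stack: []
LOAD_CONST → push 0. Stack: [0]
STORE_FAST i → i=0. Stack: []
LOAD_FAST i → push 0. Stack: [0]
LOAD_CONST → push 3. Stack: [0, 3]
COMPARE_OP bool(<) → 0 vs 3 = True. Stack: [True]
POP_JUMP_IF_FALSE → pop True; no jump. Stack: []
LOAD_FAST y → push 30. Stack: [30]
LOAD_CONST → push 3. Stack: [30, 3]
BINARY_OP >> → 30 >> 3 = 3. Stack: [3]
STORE_FAST y → y=3. Stack: []
LOAD_FAST y → push 3. Stack: [3]
LOAD_CONST → push 8. Stack: [3, 8]
BINARY_OP * → 3 * 8 = 24. Stack: [24]
STORE_FAST y → y=24. Stack: []
LOAD_FAST i → push 0. Stack: [0]
LOAD_CONST → push 1. Stack: [0, 1]
BINARY_OP + → 0 + 1 = 1. Stack: [1]
STORE_FAST i → i=1. Stack: []
LOAD_FAST i → push 1. Stack: [1]
LOAD_CONST → push 3. Stack: [1, 3]
COMPARE_OP bool(<) → 1 vs 3 = True. Stack: [True]
POP_JUMP_IF_FALSE → pop True; no jump. Stack: []
LOAD_FAST y → push 24. Stack: [24]
LOAD_CONST → push 3. Stack: [24, 3]
BINARY_OP >> → 24 >> 3 = 3. Stack: [3]
STORE_FAST y → y=3. Stack: []
LOAD_FAST y → push 3. Stack: [3]
LOAD_CONST → push 8. Stack: [3, 8]
BINARY_OP * → 3 * 8 = 24. Stack: [24]
STORE_FAST y → y=24. Stack: []
LOAD_FAST i → push 1. Stack: [1]
LOAD_CONST → push 1. Stack: [1, 1]
BINARY_OP + → 1 + 1 = 2. Stack: [2]
STORE_FAST i → i=2. Stack: []
LOAD_FAST i → push 2. Stack: [2]
LOAD_CONST → push 3. Stack: [2, 3]
COMPARE_OP bool(<) → 2 vs 3 = True. Stack: [True]
POP_JUMP_IF_FALSE → pop True; no jump. Stack: []
LOAD_FAST y → push 24. Stack: [24]
LOAD_CONST → push 3. Stack: [24, 3]
BINARY_OP >> → 24 >> 3 = 3. Stack: [3]
STORE_FAST y → y=3. Stack: []
LOAD_FAST y → push 3. Stack: [3]
LOAD_CONST → push 8. Stack: [3, 8]
BINARY_OP * → 3 * 8 = 24. Stack: [24]
STORE_FAST y → y=24. Stack: []
LOAD_FAST i → push 2. Stack: [2]
LOAD_CONST → push 1. Stack: [2, 1]
BINARY_OP + → 2 + 1 = 3. Stack: [3]
STORE_FAST i → i=3. Stack: []
LOAD_FAST i → push 3. Stack: [3]
LOAD_CONST → push 3. Stack: [3, 3]
COMPARE_OP bool(<) → 3 vs 3 = False. Stack: [False]
POP_JUMP_IF_FALSE → pop False; jump. Stack: []
LOAD_FAST y → push 24. Stack: [24]
RETURN_VALUE → return 24.

24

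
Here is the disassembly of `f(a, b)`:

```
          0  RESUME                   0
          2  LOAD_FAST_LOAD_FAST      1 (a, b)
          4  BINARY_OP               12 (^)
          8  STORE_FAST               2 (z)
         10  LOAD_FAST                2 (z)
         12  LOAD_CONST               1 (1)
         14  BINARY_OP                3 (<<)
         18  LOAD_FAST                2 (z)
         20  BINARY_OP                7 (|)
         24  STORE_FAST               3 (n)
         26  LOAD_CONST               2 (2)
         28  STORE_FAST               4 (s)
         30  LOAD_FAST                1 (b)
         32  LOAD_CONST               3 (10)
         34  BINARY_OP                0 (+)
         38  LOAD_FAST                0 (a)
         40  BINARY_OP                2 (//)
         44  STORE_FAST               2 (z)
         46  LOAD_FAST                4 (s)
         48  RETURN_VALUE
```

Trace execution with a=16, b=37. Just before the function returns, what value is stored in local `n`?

LOAD_FAST_LOAD_FAST a,b → push 16,37. Stack: [16, 37]
BINARY_OP ^ → 16 ^ 37 = 53. Stack: [53]
STORE_FAST z → z=53. Stack: []
LOAD_FAST z → push 53. Stack: [53]
LOAD_CONST → push 1. Stack: [53, 1]
BINARY_OP << → 53 << 1 = 106. Stack: [106]
LOAD_FAST z → push 53. Stack: [106, 53]
BINARY_OP | → 106 | 53 = 127. Stack: [127]
STORE_FAST n → n=127. Stack: []
LOAD_CONST → push 2. Stack: [2]
STORE_FAST s → s=2. Stack: []
LOAD_FAST b → push 37. Stack: [37]
LOAD_CONST → push 10. Stack: [37, 10]
BINARY_OP + → 37 + 10 = 47. Stack: [47]
LOAD_FAST a → push 16. Stack: [47, 16]
BINARY_OP // → 47 // 16 = 2. Stack: [2]
STORE_FAST z → z=2. Stack: []
LOAD_FAST s → push 2. Stack: [2]
RETURN_VALUE → return 2.

127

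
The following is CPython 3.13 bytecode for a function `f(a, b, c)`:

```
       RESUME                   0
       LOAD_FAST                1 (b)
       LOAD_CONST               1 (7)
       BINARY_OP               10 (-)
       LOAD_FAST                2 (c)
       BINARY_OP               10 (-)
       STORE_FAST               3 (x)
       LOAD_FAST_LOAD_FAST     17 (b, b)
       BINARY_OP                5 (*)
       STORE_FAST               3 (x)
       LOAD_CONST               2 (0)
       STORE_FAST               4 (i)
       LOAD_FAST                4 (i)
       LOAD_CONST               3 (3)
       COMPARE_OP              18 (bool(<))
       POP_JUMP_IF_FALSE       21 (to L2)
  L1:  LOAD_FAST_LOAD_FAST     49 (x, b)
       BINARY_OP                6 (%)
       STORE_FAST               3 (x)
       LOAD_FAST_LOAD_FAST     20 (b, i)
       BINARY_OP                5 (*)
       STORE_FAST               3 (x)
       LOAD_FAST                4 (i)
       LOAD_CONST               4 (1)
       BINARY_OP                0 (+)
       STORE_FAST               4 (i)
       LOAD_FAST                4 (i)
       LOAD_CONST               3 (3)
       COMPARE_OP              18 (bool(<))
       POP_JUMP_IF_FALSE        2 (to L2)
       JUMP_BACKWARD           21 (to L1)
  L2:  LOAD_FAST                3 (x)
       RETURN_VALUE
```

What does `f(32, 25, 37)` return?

LOAD_FAST b → push 25. Stack: [25]
LOAD_CONST → push 7. Stack: [25, 7]
BINARY_OP - → 25 - 7 = 18. Stack: [18]
LOAD_FAST c → push 37. Stack: [18, 37]
BINARY_OP - → 18 - 37 = -19. Stack: [-19]
STORE_FAST x → x=-19. Stack: []
LOAD_FAST_LOAD_FAST b,b → push 25,25. Stack: [25, 25]
BINARY_OP * → 25 * 25 = 625. Stack: [625]
STORE_FAST x → x=625. Stack: []
LOAD_CONST → push 0. Stack: [0]
STORE_FAST i → i=0. Stack: []
LOAD_FAST i → push 0. Stack: [0]
LOAD_CONST → push 3. Stack: [0, 3]
COMPARE_OP bool(<) → 0 vs 3 = True. Stack: [True]
POP_JUMP_IF_FALSE → pop True; no jump. Stack: []
LOAD_FAST_LOAD_FAST x,b → push 625,25. Stack: [625, 25]
BINARY_OP % → 625 % 25 = 0. Stack: [0]
STORE_FAST x → x=0. Stack: []
LOAD_FAST_LOAD_FAST b,i → push 25,0. Stack: [25, 0]
BINARY_OP * → 25 * 0 = 0. Stack: [0]
STORE_FAST x → x=0. Stack: []
LOAD_FAST i → push 0. Stack: [0]
LOAD_CONST → push 1. Stack: [0, 1]
BINARY_OP + → 0 + 1 = 1. Stack: [1]
STORE_FAST i → i=1. Stack: []
LOAD_FAST i → push 1. Stack: [1]
LOAD_CONST → push 3. Stack: [1, 3]
COMPARE_OP bool(<) → 1 vs 3 = True. Stack: [True]
POP_JUMP_IF_FALSE → pop True; no jump. Stack: []
LOAD_FAST_LOAD_FAST x,b → push 0,25. Stack: [0, 25]
BINARY_OP % → 0 % 25 = 0. Stack: [0]
STORE_FAST x → x=0. Stack: []
LOAD_FAST_LOAD_FAST b,i → push 25,1. Stack: [25, 1]
BINARY_OP * → 25 * 1 = 25. Stack: [25]
STORE_FAST x → x=25. Stack: []
LOAD_FAST i → push 1. Stack: [1]
LOAD_CONST → push 1. Stack: [1, 1]
BINARY_OP + → 1 + 1 = 2. Stack: [2]
STORE_FAST i → i=2. Stack: []
LOAD_FAST i → push 2. Stack: [2]
LOAD_CONST → push 3. Stack: [2, 3]
COMPARE_OP bool(<) → 2 vs 3 = True. Stack: [True]
POP_JUMP_IF_FALSE → pop True; no jump. Stack: []
LOAD_FAST_LOAD_FAST x,b → push 25,25. Stack: [25, 25]
BINARY_OP % → 25 % 25 = 0. Stack: [0]
STORE_FAST x → x=0. Stack: []
LOAD_FAST_LOAD_FAST b,i → push 25,2. Stack: [25, 2]
BINARY_OP * → 25 * 2 = 50. Stack: [50]
STORE_FAST x → x=50. Stack: []
LOAD_FAST i → push 2. Stack: [2]
LOAD_CONST → push 1. Stack: [2, 1]
BINARY_OP + → 2 + 1 = 3. Stack: [3]
STORE_FAST i → i=3. Stack: []
LOAD_FAST i → push 3. Stack: [3]
LOAD_CONST → push 3. Stack: [3, 3]
COMPARE_OP bool(<) → 3 vs 3 = False. Stack: [False]
POP_JUMP_IF_FALSE → pop False; jump. Stack: []
LOAD_FAST x → push 50. Stack: [50]
RETURN_VALUE → return 50.

50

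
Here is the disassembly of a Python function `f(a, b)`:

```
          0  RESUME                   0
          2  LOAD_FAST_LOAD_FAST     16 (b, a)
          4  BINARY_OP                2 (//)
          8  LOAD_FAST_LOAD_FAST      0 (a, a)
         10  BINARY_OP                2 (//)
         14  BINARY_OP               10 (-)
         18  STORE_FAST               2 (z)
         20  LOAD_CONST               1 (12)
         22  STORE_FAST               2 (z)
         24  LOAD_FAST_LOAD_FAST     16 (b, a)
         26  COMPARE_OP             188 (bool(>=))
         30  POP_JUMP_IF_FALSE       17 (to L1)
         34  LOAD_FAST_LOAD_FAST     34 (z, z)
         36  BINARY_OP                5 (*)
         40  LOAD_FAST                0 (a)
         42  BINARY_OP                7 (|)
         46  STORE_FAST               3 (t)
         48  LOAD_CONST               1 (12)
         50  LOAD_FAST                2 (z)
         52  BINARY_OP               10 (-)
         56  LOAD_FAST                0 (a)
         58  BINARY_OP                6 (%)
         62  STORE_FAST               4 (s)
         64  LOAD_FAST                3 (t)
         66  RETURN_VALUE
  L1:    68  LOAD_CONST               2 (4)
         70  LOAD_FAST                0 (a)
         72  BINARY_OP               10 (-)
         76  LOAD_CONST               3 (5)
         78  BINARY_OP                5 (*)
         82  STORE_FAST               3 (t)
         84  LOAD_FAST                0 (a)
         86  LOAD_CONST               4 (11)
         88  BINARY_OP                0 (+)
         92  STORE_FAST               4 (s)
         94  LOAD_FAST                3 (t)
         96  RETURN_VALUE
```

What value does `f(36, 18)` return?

LOAD_FAST_LOAD_FAST b,a → push 18,36. Stack: [18, 36]
BINARY_OP // → 18 // 36 = 0. Stack: [0]
LOAD_FAST_LOAD_FAST a,a → push 36,36. Stack: [0, 36, 36]
BINARY_OP // → 36 // 36 = 1. Stack: [0, 1]
BINARY_OP - → 0 - 1 = -1. Stack: [-1]
STORE_FAST z → z=-1. Stack: []
LOAD_CONST → push 12. Stack: [12]
STORE_FAST z → z=12. Stack: []
LOAD_FAST_LOAD_FAST b,a → push 18,36. Stack: [18, 36]
COMPARE_OP bool(>=) → 18 vs 36 = False. Stack: [False]
POP_JUMP_IF_FALSE → pop False; jump. Stack: []
LOAD_CONST → push 4. Stack: [4]
LOAD_FAST a → push 36. Stack: [4, 36]
BINARY_OP - → 4 - 36 = -32. Stack: [-32]
LOAD_CONST → push 5. Stack: [-32, 5]
BINARY_OP * → -32 * 5 = -160. Stack: [-160]
STORE_FAST t → t=-160. Stack: []
LOAD_FAST a → push 36. Stack: [36]
LOAD_CONST → push 11. Stack: [36, 11]
BINARY_OP + → 36 + 11 = 47. Stack: [47]
STORE_FAST s → s=47. Stack: []
LOAD_FAST t → push -160. Stack: [-160]
RETURN_VALUE → return -160.

-160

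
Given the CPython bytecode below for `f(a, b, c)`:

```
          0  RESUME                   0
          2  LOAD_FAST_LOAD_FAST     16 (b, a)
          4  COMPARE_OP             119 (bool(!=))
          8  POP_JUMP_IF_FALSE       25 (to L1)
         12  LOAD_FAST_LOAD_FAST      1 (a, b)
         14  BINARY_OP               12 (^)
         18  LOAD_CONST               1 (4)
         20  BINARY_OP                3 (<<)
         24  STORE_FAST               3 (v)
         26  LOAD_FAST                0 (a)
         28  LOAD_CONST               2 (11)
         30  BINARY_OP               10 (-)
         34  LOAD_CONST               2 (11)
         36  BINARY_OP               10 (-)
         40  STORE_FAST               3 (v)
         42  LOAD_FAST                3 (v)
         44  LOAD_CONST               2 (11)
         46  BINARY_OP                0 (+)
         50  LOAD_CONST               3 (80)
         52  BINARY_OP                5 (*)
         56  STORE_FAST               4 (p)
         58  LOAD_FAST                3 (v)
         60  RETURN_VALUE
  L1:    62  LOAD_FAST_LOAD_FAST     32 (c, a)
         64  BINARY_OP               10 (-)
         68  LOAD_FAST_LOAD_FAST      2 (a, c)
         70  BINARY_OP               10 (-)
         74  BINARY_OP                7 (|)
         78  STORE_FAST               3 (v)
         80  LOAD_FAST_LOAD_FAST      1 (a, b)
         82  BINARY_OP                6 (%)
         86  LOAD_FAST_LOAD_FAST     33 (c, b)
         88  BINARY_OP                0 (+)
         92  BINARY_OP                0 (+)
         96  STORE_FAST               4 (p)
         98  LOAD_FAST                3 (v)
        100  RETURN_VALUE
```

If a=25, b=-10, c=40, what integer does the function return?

3

LOAD_FAST_LOAD_FAST b,a → push -10,25. Stack: [-10, 25]
COMPARE_OP bool(!=) → -10 vs 25 = True. Stack: [True]
POP_JUMP_IF_FALSE → pop True; no jump. Stack: []
LOAD_FAST_LOAD_FAST a,b → push 25,-10. Stack: [25, -10]
BINARY_OP ^ → 25 ^ -10 = -17. Stack: [-17]
LOAD_CONST → push 4. Stack: [-17, 4]
BINARY_OP << → -17 << 4 = -272. Stack: [-272]
STORE_FAST v → v=-272. Stack: []
LOAD_FAST a → push 25. Stack: [25]
LOAD_CONST → push 11. Stack: [25, 11]
BINARY_OP - → 25 - 11 = 14. Stack: [14]
LOAD_CONST → push 11. Stack: [14, 11]
BINARY_OP - → 14 - 11 = 3. Stack: [3]
STORE_FAST v → v=3. Stack: []
LOAD_FAST v → push 3. Stack: [3]
LOAD_CONST → push 11. Stack: [3, 11]
BINARY_OP + → 3 + 11 = 14. Stack: [14]
LOAD_CONST → push 80. Stack: [14, 80]
BINARY_OP * → 14 * 80 = 1120. Stack: [1120]
STORE_FAST p → p=1120. Stack: []
LOAD_FAST v → push 3. Stack: [3]
RETURN_VALUE → return 3.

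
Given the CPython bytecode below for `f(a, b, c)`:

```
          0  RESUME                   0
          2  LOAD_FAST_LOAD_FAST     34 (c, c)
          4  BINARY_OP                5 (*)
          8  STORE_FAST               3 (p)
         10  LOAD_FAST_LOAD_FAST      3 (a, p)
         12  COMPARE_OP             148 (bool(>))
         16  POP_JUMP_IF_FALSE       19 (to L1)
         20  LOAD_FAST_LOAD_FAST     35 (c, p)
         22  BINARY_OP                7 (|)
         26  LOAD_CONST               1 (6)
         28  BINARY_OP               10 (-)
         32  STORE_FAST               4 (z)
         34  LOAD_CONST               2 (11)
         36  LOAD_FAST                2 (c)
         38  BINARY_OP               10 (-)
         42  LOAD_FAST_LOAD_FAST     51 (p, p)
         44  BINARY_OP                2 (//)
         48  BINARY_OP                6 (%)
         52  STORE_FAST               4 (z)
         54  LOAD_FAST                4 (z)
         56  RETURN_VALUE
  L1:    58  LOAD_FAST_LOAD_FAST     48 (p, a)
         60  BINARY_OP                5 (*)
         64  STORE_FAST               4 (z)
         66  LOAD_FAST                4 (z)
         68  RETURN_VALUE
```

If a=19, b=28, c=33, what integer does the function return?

LOAD_FAST_LOAD_FAST c,c → push 33,33. Stack: [33, 33]
BINARY_OP * → 33 * 33 = 1089. Stack: [1089]
STORE_FAST p → p=1089. Stack: []
LOAD_FAST_LOAD_FAST a,p → push 19,1089. Stack: [19, 1089]
COMPARE_OP bool(>) → 19 vs 1089 = False. Stack: [False]
POP_JUMP_IF_FALSE → pop False; jump. Stack: []
LOAD_FAST_LOAD_FAST p,a → push 1089,19. Stack: [1089, 19]
BINARY_OP * → 1089 * 19 = 20691. Stack: [20691]
STORE_FAST z → z=20691. Stack: []
LOAD_FAST z → push 20691. Stack: [20691]
RETURN_VALUE → return 20691.

20691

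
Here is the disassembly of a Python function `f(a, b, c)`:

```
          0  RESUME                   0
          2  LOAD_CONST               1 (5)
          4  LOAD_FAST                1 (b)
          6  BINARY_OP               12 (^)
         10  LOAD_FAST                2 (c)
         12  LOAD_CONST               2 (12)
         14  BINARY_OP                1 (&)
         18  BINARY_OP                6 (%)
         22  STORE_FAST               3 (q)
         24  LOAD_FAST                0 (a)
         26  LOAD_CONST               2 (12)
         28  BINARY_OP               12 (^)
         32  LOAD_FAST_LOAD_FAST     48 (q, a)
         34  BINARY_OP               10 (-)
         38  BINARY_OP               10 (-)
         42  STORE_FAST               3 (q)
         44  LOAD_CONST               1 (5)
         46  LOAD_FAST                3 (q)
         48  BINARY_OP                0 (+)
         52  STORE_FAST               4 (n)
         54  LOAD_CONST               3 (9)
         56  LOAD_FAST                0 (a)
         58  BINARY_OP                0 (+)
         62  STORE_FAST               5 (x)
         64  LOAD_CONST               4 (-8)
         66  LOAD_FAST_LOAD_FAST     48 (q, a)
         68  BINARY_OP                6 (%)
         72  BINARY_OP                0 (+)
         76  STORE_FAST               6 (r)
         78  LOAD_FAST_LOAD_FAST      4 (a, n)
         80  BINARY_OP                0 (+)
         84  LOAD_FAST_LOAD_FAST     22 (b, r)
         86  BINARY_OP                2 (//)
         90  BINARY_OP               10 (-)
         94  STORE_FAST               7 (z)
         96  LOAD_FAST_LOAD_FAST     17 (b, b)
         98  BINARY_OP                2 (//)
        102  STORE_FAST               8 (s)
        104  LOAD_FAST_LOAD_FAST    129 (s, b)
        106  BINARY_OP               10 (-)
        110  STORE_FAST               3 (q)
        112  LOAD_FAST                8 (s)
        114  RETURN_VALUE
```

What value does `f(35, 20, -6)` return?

LOAD_CONST → push 5. Stack: [5]
LOAD_FAST b → push 20. Stack: [5, 20]
BINARY_OP ^ → 5 ^ 20 = 17. Stack: [17]
LOAD_FAST c → push -6. Stack: [17, -6]
LOAD_CONST → push 12. Stack: [17, -6, 12]
BINARY_OP & → -6 & 12 = 8. Stack: [17, 8]
BINARY_OP % → 17 % 8 = 1. Stack: [1]
STORE_FAST q → q=1. Stack: []
LOAD_FAST a → push 35. Stack: [35]
LOAD_CONST → push 12. Stack: [35, 12]
BINARY_OP ^ → 35 ^ 12 = 47. Stack: [47]
LOAD_FAST_LOAD_FAST q,a → push 1,35. Stack: [47, 1, 35]
BINARY_OP - → 1 - 35 = -34. Stack: [47, -34]
BINARY_OP - → 47 - -34 = 81. Stack: [81]
STORE_FAST q → q=81. Stack: []
LOAD_CONST → push 5. Stack: [5]
LOAD_FAST q → push 81. Stack: [5, 81]
BINARY_OP + → 5 + 81 = 86. Stack: [86]
STORE_FAST n → n=86. Stack: []
LOAD_CONST → push 9. Stack: [9]
LOAD_FAST a → push 35. Stack: [9, 35]
BINARY_OP + → 9 + 35 = 44. Stack: [44]
STORE_FAST x → x=44. Stack: []
LOAD_CONST → push -8. Stack: [-8]
LOAD_FAST_LOAD_FAST q,a → push 81,35. Stack: [-8, 81, 35]
BINARY_OP % → 81 % 35 = 11. Stack: [-8, 11]
BINARY_OP + → -8 + 11 = 3. Stack: [3]
STORE_FAST r → r=3. Stack: []
LOAD_FAST_LOAD_FAST a,n → push 35,86. Stack: [35, 86]
BINARY_OP + → 35 + 86 = 121. Stack: [121]
LOAD_FAST_LOAD_FAST b,r → push 20,3. Stack: [121, 20, 3]
BINARY_OP // → 20 // 3 = 6. Stack: [121, 6]
BINARY_OP - → 121 - 6 = 115. Stack: [115]
STORE_FAST z → z=115. Stack: []
LOAD_FAST_LOAD_FAST b,b → push 20,20. Stack: [20, 20]
BINARY_OP // → 20 // 20 = 1. Stack: [1]
STORE_FAST s → s=1. Stack: []
LOAD_FAST_LOAD_FAST s,b → push 1,20. Stack: [1, 20]
BINARY_OP - → 1 - 20 = -19. Stack: [-19]
STORE_FAST q → q=-19. Stack: []
LOAD_FAST s → push 1. Stack: [1]
RETURN_VALUE → return 1.

1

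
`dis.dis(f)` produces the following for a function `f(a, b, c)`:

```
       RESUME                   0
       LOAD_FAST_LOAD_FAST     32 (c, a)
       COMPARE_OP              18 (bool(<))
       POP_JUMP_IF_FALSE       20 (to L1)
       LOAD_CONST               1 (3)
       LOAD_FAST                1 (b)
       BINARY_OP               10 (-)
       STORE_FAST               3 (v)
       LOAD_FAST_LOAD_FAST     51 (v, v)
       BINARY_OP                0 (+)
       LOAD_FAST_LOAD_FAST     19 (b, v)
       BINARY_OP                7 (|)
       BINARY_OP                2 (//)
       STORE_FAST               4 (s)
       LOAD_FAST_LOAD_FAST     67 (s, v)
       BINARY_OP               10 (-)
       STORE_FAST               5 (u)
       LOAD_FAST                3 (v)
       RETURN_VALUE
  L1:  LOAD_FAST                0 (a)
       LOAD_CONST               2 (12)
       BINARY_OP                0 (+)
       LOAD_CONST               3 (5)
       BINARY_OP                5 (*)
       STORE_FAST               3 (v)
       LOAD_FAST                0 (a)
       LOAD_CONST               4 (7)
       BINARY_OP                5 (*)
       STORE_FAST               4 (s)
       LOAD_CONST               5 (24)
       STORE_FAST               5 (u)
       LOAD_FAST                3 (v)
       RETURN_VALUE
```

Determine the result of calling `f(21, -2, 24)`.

LOAD_FAST_LOAD_FAST c,a → push 24,21. Stack: [24, 21]
COMPARE_OP bool(<) → 24 vs 21 = False. Stack: [False]
POP_JUMP_IF_FALSE → pop False; jump. Stack: []
LOAD_FAST a → push 21. Stack: [21]
LOAD_CONST → push 12. Stack: [21, 12]
BINARY_OP + → 21 + 12 = 33. Stack: [33]
LOAD_CONST → push 5. Stack: [33, 5]
BINARY_OP * → 33 * 5 = 165. Stack: [165]
STORE_FAST v → v=165. Stack: []
LOAD_FAST a → push 21. Stack: [21]
LOAD_CONST → push 7. Stack: [21, 7]
BINARY_OP * → 21 * 7 = 147. Stack: [147]
STORE_FAST s → s=147. Stack: []
LOAD_CONST → push 24. Stack: [24]
STORE_FAST u → u=24. Stack: []
LOAD_FAST v → push 165. Stack: [165]
RETURN_VALUE → return 165.

165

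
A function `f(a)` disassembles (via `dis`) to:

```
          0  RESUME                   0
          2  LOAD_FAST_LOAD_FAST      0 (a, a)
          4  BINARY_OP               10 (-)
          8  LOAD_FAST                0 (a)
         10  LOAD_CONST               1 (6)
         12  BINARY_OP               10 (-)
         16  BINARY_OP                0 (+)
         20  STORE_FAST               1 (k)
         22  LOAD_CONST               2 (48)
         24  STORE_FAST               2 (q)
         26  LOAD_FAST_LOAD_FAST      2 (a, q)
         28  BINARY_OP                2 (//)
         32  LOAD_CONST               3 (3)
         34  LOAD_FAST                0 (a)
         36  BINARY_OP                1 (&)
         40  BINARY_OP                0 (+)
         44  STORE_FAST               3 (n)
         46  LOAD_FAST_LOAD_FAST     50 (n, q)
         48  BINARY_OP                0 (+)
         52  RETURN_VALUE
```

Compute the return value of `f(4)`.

LOAD_FAST_LOAD_FAST a,a → push 4,4. Stack: [4, 4]
BINARY_OP - → 4 - 4 = 0. Stack: [0]
LOAD_FAST a → push 4. Stack: [0, 4]
LOAD_CONST → push 6. Stack: [0, 4, 6]
BINARY_OP - → 4 - 6 = -2. Stack: [0, -2]
BINARY_OP + → 0 + -2 = -2. Stack: [-2]
STORE_FAST k → k=-2. Stack: []
LOAD_CONST → push 48. Stack: [48]
STORE_FAST q → q=48. Stack: []
LOAD_FAST_LOAD_FAST a,q → push 4,48. Stack: [4, 48]
BINARY_OP // → 4 // 48 = 0. Stack: [0]
LOAD_CONST → push 3. Stack: [0, 3]
LOAD_FAST a → push 4. Stack: [0, 3, 4]
BINARY_OP & → 3 & 4 = 0. Stack: [0, 0]
BINARY_OP + → 0 + 0 = 0. Stack: [0]
STORE_FAST n → n=0. Stack: []
LOAD_FAST_LOAD_FAST n,q → push 0,48. Stack: [0, 48]
BINARY_OP + → 0 + 48 = 48. Stack: [48]
RETURN_VALUE → return 48.

48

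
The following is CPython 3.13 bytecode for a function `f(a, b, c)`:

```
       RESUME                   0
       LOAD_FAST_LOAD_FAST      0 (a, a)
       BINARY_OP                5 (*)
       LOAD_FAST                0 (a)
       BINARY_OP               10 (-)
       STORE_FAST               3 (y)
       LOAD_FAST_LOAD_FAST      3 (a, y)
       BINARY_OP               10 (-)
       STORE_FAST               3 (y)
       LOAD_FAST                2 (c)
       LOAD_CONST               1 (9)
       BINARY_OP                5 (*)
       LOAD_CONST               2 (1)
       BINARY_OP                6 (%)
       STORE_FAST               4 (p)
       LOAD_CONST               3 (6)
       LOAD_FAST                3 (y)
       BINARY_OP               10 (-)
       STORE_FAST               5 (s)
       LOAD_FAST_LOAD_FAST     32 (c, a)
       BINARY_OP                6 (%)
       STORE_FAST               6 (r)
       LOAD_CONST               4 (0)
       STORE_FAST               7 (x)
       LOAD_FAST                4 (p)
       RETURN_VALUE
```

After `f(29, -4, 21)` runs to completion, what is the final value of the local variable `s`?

LOAD_FAST_LOAD_FAST a,a → push 29,29. Stack: [29, 29]
BINARY_OP * → 29 * 29 = 841. Stack: [841]
LOAD_FAST a → push 29. Stack: [841, 29]
BINARY_OP - → 841 - 29 = 812. Stack: [812]
STORE_FAST y → y=812. Stack: []
LOAD_FAST_LOAD_FAST a,y → push 29,812. Stack: [29, 812]
BINARY_OP - → 29 - 812 = -783. Stack: [-783]
STORE_FAST y → y=-783. Stack: []
LOAD_FAST c → push 21. Stack: [21]
LOAD_CONST → push 9. Stack: [21, 9]
BINARY_OP * → 21 * 9 = 189. Stack: [189]
LOAD_CONST → push 1. Stack: [189, 1]
BINARY_OP % → 189 % 1 = 0. Stack: [0]
STORE_FAST p → p=0. Stack: []
LOAD_CONST → push 6. Stack: [6]
LOAD_FAST y → push -783. Stack: [6, -783]
BINARY_OP - → 6 - -783 = 789. Stack: [789]
STORE_FAST s → s=789. Stack: []
LOAD_FAST_LOAD_FAST c,a → push 21,29. Stack: [21, 29]
BINARY_OP % → 21 % 29 = 21. Stack: [21]
STORE_FAST r → r=21. Stack: []
LOAD_CONST → push 0. Stack: [0]
STORE_FAST x → x=0. Stack: []
LOAD_FAST p → push 0. Stack: [0]
RETURN_VALUE → return 0.

789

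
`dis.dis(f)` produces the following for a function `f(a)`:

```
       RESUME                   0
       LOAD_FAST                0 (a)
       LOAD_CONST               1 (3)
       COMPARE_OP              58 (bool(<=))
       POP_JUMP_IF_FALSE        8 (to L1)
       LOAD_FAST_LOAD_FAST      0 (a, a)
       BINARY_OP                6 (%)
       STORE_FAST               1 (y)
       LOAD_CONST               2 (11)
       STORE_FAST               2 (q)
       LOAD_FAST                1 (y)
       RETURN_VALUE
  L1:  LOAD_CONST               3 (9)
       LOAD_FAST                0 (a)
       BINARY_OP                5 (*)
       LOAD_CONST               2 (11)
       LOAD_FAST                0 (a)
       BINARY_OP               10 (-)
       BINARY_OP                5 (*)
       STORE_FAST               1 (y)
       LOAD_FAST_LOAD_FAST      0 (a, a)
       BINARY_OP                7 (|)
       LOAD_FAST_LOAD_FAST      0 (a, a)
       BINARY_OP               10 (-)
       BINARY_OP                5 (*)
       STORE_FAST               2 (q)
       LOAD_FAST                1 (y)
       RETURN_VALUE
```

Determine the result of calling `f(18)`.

-1134

LOAD_FAST a → push 18. Stack: [18]
LOAD_CONST → push 3. Stack: [18, 3]
COMPARE_OP bool(<=) → 18 vs 3 = False. Stack: [False]
POP_JUMP_IF_FALSE → pop False; jump. Stack: []
LOAD_CONST → push 9. Stack: [9]
LOAD_FAST a → push 18. Stack: [9, 18]
BINARY_OP * → 9 * 18 = 162. Stack: [162]
LOAD_CONST → push 11. Stack: [162, 11]
LOAD_FAST a → push 18. Stack: [162, 11, 18]
BINARY_OP - → 11 - 18 = -7. Stack: [162, -7]
BINARY_OP * → 162 * -7 = -1134. Stack: [-1134]
STORE_FAST y → y=-1134. Stack: []
LOAD_FAST_LOAD_FAST a,a → push 18,18. Stack: [18, 18]
BINARY_OP | → 18 | 18 = 18. Stack: [18]
LOAD_FAST_LOAD_FAST a,a → push 18,18. Stack: [18, 18, 18]
BINARY_OP - → 18 - 18 = 0. Stack: [18, 0]
BINARY_OP * → 18 * 0 = 0. Stack: [0]
STORE_FAST q → q=0. Stack: []
LOAD_FAST y → push -1134. Stack: [-1134]
RETURN_VALUE → return -1134.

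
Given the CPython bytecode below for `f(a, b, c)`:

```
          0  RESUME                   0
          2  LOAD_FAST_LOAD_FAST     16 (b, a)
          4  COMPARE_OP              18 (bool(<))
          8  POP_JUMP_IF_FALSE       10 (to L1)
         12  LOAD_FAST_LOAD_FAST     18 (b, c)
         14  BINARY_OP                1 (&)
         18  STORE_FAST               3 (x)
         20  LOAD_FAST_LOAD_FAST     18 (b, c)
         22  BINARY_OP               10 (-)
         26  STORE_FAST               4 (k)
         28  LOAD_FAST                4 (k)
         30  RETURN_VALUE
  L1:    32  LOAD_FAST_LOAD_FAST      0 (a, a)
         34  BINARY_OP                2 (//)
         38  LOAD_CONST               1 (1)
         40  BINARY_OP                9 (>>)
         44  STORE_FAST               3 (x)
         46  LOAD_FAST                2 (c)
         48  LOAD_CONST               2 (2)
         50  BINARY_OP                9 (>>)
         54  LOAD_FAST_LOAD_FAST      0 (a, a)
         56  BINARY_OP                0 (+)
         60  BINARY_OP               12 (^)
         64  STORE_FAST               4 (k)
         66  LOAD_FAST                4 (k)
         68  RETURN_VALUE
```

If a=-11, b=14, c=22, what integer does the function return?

LOAD_FAST_LOAD_FAST b,a → push 14,-11. Stack: [14, -11]
COMPARE_OP bool(<) → 14 vs -11 = False. Stack: [False]
POP_JUMP_IF_FALSE → pop False; jump. Stack: []
LOAD_FAST_LOAD_FAST a,a → push -11,-11. Stack: [-11, -11]
BINARY_OP // → -11 // -11 = 1. Stack: [1]
LOAD_CONST → push 1. Stack: [1, 1]
BINARY_OP >> → 1 >> 1 = 0. Stack: [0]
STORE_FAST x → x=0. Stack: []
LOAD_FAST c → push 22. Stack: [22]
LOAD_CONST → push 2. Stack: [22, 2]
BINARY_OP >> → 22 >> 2 = 5. Stack: [5]
LOAD_FAST_LOAD_FAST a,a → push -11,-11. Stack: [5, -11, -11]
BINARY_OP + → -11 + -11 = -22. Stack: [5, -22]
BINARY_OP ^ → 5 ^ -22 = -17. Stack: [-17]
STORE_FAST k → k=-17. Stack: []
LOAD_FAST k → push -17. Stack: [-17]
RETURN_VALUE → return -17.

-17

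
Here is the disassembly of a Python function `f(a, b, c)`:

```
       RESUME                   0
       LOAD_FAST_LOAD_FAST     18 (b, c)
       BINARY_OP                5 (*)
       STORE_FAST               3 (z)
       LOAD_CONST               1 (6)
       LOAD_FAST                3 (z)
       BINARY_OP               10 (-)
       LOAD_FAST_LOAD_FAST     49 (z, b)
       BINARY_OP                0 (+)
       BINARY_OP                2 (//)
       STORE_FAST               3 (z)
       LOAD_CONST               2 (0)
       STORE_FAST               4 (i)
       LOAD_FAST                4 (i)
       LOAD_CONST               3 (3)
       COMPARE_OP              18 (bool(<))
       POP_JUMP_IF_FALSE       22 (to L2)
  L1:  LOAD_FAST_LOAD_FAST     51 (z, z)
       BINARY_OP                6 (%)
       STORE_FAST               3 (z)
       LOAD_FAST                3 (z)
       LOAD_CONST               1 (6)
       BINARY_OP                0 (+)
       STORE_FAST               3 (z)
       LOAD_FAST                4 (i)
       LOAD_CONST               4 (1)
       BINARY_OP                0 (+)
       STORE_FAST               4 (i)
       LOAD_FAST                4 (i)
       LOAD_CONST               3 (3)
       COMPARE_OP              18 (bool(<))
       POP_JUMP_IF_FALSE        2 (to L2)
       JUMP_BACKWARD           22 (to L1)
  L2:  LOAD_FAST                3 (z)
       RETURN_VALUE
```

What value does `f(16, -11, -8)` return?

LOAD_FAST_LOAD_FAST b,c → push -11,-8. Stack: [-11, -8]
BINARY_OP * → -11 * -8 = 88. Stack: [88]
STORE_FAST z → z=88. Stack: []
LOAD_CONST → push 6. Stack: [6]
LOAD_FAST z → push 88. Stack: [6, 88]
BINARY_OP - → 6 - 88 = -82. Stack: [-82]
LOAD_FAST_LOAD_FAST z,b → push 88,-11. Stack: [-82, 88, -11]
BINARY_OP + → 88 + -11 = 77. Stack: [-82, 77]
BINARY_OP // → -82 // 77 = -2. Stack: [-2]
STORE_FAST z → z=-2. Stack: []
LOAD_CONST → push 0. Stack: [0]
STORE_FAST i → i=0. Stack: []
LOAD_FAST i → push 0. Stack: [0]
LOAD_CONST → push 3. Stack: [0, 3]
COMPARE_OP bool(<) → 0 vs 3 = True. Stack: [True]
POP_JUMP_IF_FALSE → pop True; no jump. Stack: []
LOAD_FAST_LOAD_FAST z,z → push -2,-2. Stack: [-2, -2]
BINARY_OP % → -2 % -2 = 0. Stack: [0]
STORE_FAST z → z=0. Stack: []
LOAD_FAST z → push 0. Stack: [0]
LOAD_CONST → push 6. Stack: [0, 6]
BINARY_OP + → 0 + 6 = 6. Stack: [6]
STORE_FAST z → z=6. Stack: []
LOAD_FAST i → push 0. Stack: [0]
LOAD_CONST → push 1. Stack: [0, 1]
BINARY_OP + → 0 + 1 = 1. Stack: [1]
STORE_FAST i → i=1. Stack: []
LOAD_FAST i → push 1. Stack: [1]
LOAD_CONST → push 3. Stack: [1, 3]
COMPARE_OP bool(<) → 1 vs 3 = True. Stack: [True]
POP_JUMP_IF_FALSE → pop True; no jump. Stack: []
LOAD_FAST_LOAD_FAST z,z → push 6,6. Stack: [6, 6]
BINARY_OP % → 6 % 6 = 0. Stack: [0]
STORE_FAST z → z=0. Stack: []
LOAD_FAST z → push 0. Stack: [0]
LOAD_CONST → push 6. Stack: [0, 6]
BINARY_OP + → 0 + 6 = 6. Stack: [6]
STORE_FAST z → z=6. Stack: []
LOAD_FAST i → push 1. Stack: [1]
LOAD_CONST → push 1. Stack: [1, 1]
BINARY_OP + → 1 + 1 = 2. Stack: [2]
STORE_FAST i → i=2. Stack: []
LOAD_FAST i → push 2. Stack: [2]
LOAD_CONST → push 3. Stack: [2, 3]
COMPARE_OP bool(<) → 2 vs 3 = True. Stack: [True]
POP_JUMP_IF_FALSE → pop True; no jump. Stack: []
LOAD_FAST_LOAD_FAST z,z → push 6,6. Stack: [6, 6]
BINARY_OP % → 6 % 6 = 0. Stack: [0]
STORE_FAST z → z=0. Stack: []
LOAD_FAST z → push 0. Stack: [0]
LOAD_CONST → push 6. Stack: [0, 6]
BINARY_OP + → 0 + 6 = 6. Stack: [6]
STORE_FAST z → z=6. Stack: []
LOAD_FAST i → push 2. Stack: [2]
LOAD_CONST → push 1. Stack: [2, 1]
BINARY_OP + → 2 + 1 = 3. Stack: [3]
STORE_FAST i → i=3. Stack: []
LOAD_FAST i → push 3. Stack: [3]
LOAD_CONST → push 3. Stack: [3, 3]
COMPARE_OP bool(<) → 3 vs 3 = False. Stack: [False]
POP_JUMP_IF_FALSE → pop False; jump. Stack: []
LOAD_FAST z → push 6. Stack: [6]
RETURN_VALUE → return 6.

6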